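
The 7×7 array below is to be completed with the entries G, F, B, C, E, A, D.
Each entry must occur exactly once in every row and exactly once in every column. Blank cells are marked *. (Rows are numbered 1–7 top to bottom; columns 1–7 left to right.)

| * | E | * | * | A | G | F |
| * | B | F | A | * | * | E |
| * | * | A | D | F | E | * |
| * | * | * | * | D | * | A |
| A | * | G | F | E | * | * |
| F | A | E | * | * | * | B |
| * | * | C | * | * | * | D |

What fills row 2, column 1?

Row 4, column 3: row 4 has {A, D} and column 3 has {G, F, C, E, A}, leaving only B.
Row 1, column 3: row 1 has {G, F, E, A} and column 3 has {G, F, B, C, E, A}, leaving only D.
Row 5, column 7: row 5 has {G, F, E, A} and column 7 has {F, B, E, A, D}, leaving only C.
Row 3, column 7: row 3 has {F, E, A, D} and column 7 has {F, B, C, E, A, D}, leaving only G.
Row 3, column 2: row 3 has {G, F, E, A, D} and column 2 has {B, E, A}, leaving only C.
Row 3, column 1: row 3 has {G, F, C, E, A, D} and column 1 has {F, A}, leaving only B.
Row 1, column 1: row 1 has {G, F, E, A, D} and column 1 has {F, B, A}, leaving only C.
Row 1, column 4: row 1 has {G, F, C, E, A, D} and column 4 has {F, A, D}, leaving only B.
Row 5, column 2: row 5 has {G, F, C, E, A} and column 2 has {B, C, E, A}, leaving only D.
Row 5, column 6: row 5 has {G, F, C, E, A, D} and column 6 has {G, E}, leaving only B.
Row 2, column 1 is narrowed to {G, D}.
If it were G, then row 7, column 1 would be left with no valid symbol.
So row 2, column 1 must be D.

D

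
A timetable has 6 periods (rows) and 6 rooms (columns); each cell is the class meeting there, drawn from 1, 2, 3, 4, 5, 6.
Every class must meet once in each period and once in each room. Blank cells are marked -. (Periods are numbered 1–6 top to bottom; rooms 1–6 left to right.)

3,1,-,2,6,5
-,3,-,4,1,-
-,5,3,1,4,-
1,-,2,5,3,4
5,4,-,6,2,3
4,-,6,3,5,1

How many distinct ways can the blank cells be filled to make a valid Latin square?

2

Period 1, room 3: eliminating its period and room leaves {4}.
Period 2, room 1: eliminating its period and room leaves {2, 6}.
Period 2, room 3: eliminating its period and room leaves {5}.
Period 2, room 6: eliminating its period and room leaves {2, 6}.
Period 3, room 1: eliminating its period and room leaves {2, 6}.
Period 3, room 6: eliminating its period and room leaves {2, 6}.
Period 4, room 2: eliminating its period and room leaves {6}.
Period 5, room 3: eliminating its period and room leaves {1}.
Period 6, room 2: eliminating its period and room leaves {2}.
Enumerating the assignments across these blanks that avoid any period or room repeat gives 2 completions.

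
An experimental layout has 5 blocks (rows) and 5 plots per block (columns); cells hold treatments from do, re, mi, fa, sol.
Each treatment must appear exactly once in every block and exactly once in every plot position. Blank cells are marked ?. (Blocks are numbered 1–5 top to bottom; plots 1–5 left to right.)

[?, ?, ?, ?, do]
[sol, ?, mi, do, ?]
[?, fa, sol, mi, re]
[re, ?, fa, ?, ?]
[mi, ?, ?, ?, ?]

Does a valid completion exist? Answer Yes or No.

Block 1, plot 1: block 1 has {do} and plot 1 has {re, mi, sol}, so it must be fa.
Block 1, plot 3: block 1 has {do, fa} and plot 3 has {mi, fa, sol}, so it must be re.
Block 1, plot 4: block 1 has {do, re, fa} and plot 4 has {do, mi}, so it must be sol.
Now block 4, plot 4: block 4 together with plot 4 already contain {do, re, mi, fa, sol} — every symbol — so nothing can go there. The grid has no valid completion.

No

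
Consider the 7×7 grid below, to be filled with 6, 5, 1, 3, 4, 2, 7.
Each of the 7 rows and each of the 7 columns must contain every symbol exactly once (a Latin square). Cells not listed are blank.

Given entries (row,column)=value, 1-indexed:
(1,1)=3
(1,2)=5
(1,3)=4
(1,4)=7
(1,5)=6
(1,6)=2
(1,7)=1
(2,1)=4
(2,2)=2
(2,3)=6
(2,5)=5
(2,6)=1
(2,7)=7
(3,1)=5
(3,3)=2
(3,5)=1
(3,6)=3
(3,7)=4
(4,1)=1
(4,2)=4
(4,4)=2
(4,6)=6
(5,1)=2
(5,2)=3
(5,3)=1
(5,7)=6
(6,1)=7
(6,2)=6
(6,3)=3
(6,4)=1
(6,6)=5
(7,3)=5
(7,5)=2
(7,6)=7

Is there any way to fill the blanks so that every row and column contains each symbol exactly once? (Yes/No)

Yes

No row or column among the givens repeats a symbol, and propagating forced cells runs into no contradiction.
One valid completion exists (for instance, 3 5 4 7 6 2 1 / 4 2 6 3 5 1 7 / 5 7 2 6 1 3 4 / 1 4 7 2 3 6 5 / 2 3 1 5 7 4 6 / 7 6 3 1 4 5 2 / 6 1 5 4 2 7 3).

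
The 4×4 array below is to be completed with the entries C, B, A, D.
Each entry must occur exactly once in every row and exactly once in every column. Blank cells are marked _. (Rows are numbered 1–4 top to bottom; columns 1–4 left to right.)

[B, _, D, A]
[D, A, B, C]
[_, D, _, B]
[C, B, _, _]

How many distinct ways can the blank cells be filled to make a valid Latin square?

Row 1, column 2: eliminating its row and column leaves {C}.
Row 3, column 1: eliminating its row and column leaves {A}.
Row 3, column 3: eliminating its row and column leaves {C, A}.
Row 4, column 3: eliminating its row and column leaves {A}.
Row 4, column 4: eliminating its row and column leaves {D}.
Only one assignment across all blanks avoids any row or column repeat, giving 1 completion.

1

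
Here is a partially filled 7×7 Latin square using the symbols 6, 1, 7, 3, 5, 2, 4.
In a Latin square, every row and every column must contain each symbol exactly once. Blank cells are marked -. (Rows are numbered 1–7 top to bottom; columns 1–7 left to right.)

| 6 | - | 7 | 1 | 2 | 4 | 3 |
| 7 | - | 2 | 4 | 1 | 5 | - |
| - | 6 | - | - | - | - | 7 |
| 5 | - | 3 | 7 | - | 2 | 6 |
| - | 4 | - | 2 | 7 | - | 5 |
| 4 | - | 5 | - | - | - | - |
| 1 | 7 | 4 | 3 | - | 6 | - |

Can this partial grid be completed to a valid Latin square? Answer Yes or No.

No

Row 2, column 7: row 2 together with column 7 already contain {6, 1, 7, 3, 5, 2, 4} — every symbol — so nothing can go there. The grid has no valid completion.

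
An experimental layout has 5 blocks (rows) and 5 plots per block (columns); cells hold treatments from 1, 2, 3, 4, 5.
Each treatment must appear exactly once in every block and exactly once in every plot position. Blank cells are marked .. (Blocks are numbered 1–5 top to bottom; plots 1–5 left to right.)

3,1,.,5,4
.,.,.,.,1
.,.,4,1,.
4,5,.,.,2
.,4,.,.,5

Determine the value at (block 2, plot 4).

Block 1, plot 3: block 1 has {1, 3, 4, 5} and plot 3 has {4}, leaving only 2.
Block 3, plot 5: block 3 has {1, 4} and plot 5 has {1, 2, 4, 5}, leaving only 3.
Block 3, plot 2: block 3 has {1, 3, 4} and plot 2 has {1, 4, 5}, leaving only 2.
Block 2, plot 2: block 2 has {1} and plot 2 has {1, 2, 4, 5}, leaving only 3.
Block 2, plot 3: block 2 has {1, 3} and plot 3 has {2, 4}, leaving only 5.
Block 2, plot 1: block 2 has {1, 3, 5} and plot 1 has {3, 4}, leaving only 2.
Block 2 already has {1, 2, 3, 5} and plot 4 already has {1, 5}, so block 2, plot 4 must be 4.

4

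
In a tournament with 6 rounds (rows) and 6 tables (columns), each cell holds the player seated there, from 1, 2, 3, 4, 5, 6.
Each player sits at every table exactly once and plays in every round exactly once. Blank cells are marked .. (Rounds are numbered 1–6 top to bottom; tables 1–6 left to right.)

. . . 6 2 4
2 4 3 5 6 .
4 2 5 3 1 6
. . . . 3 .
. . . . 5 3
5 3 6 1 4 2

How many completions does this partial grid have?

4

Round 1, table 1: eliminating its round and table leaves {1, 3}.
Round 1, table 2: eliminating its round and table leaves {1, 5}.
Round 1, table 3: eliminating its round and table leaves {1}.
Round 2, table 6: eliminating its round and table leaves {1}.
Round 4, table 1: eliminating its round and table leaves {1, 6}.
Round 4, table 2: eliminating its round and table leaves {1, 5, 6}.
Round 4, table 3: eliminating its round and table leaves {1, 2, 4}.
Round 4, table 4: eliminating its round and table leaves {2, 4}.
Round 4, table 6: eliminating its round and table leaves {1, 5}.
Round 5, table 1: eliminating its round and table leaves {1, 6}.
Round 5, table 2: eliminating its round and table leaves {1, 6}.
Round 5, table 3: eliminating its round and table leaves {1, 2, 4}.
Round 5, table 4: eliminating its round and table leaves {2, 4}.
Enumerating the assignments across these blanks that avoid any round or table repeat gives 4 completions.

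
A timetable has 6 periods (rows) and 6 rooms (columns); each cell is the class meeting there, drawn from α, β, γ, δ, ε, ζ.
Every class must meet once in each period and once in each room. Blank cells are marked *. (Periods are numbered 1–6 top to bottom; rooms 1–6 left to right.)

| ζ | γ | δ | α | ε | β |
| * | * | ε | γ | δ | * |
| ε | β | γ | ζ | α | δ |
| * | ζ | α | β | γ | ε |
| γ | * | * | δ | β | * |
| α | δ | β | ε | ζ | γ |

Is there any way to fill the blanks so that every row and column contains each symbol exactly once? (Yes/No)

Yes

No period or room among the givens repeats a symbol, and propagating forced cells runs into no contradiction.
One valid completion exists (for instance, ζ γ δ α ε β / β α ε γ δ ζ / ε β γ ζ α δ / δ ζ α β γ ε / γ ε ζ δ β α / α δ β ε ζ γ).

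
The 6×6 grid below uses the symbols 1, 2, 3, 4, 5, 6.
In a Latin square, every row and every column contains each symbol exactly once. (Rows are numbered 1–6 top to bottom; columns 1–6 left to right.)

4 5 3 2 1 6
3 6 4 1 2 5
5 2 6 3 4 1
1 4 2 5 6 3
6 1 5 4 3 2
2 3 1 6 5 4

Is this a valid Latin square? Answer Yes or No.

Yes

Each row is a permutation of the 6 symbols, and so is each column.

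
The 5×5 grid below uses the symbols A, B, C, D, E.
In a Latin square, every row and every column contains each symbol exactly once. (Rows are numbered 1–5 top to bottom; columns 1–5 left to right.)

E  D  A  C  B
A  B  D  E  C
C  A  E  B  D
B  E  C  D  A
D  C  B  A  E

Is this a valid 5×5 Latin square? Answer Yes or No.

Yes

Each row is a permutation of the 5 symbols, and so is each column.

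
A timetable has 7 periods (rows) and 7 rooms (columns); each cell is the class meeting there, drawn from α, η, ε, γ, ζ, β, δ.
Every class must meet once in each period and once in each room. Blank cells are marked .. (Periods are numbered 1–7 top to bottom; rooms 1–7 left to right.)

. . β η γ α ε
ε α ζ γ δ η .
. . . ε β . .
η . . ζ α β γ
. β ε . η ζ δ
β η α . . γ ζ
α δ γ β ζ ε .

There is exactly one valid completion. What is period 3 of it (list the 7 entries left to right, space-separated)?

Period 3, room 6: period 3 has {ε, β} and room 6 has {α, η, ε, γ, ζ, β}, leaving only δ.
Period 3, room 3: period 3 has {ε, β, δ} and room 3 has {α, ε, γ, ζ, β}, leaving only η.
Period 3, room 7: period 3 has {η, ε, β, δ} and room 7 has {ε, γ, ζ, δ}, leaving only α.
Period 1, room 2: period 1 has {α, η, ε, γ, β} and room 2 has {α, η, β, δ}, leaving only ζ.
Period 3, room 2: period 3 has {α, η, ε, β, δ} and room 2 has {α, η, ζ, β, δ}, leaving only γ.
Period 3, room 1: period 3 has {α, η, ε, γ, β, δ} and room 1 has {α, η, ε, β}, leaving only ζ.
So period 3 reads: ζ γ η ε β δ α.

ζ γ η ε β δ α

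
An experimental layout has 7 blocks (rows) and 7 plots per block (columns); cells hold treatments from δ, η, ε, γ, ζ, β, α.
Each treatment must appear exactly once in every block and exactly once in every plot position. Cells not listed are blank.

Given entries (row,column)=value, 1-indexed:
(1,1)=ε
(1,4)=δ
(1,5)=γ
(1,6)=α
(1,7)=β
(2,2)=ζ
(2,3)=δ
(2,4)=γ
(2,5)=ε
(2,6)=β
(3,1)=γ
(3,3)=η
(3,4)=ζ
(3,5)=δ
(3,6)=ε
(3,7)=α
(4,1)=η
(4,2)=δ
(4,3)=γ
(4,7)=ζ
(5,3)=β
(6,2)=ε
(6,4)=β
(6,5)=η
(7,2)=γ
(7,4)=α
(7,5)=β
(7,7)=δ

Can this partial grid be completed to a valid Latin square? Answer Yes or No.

Block 4, plot 6: block 4 together with plot 6 already contain {δ, η, ε, γ, ζ, β, α} — every symbol — so nothing can go there. The grid has no valid completion.

No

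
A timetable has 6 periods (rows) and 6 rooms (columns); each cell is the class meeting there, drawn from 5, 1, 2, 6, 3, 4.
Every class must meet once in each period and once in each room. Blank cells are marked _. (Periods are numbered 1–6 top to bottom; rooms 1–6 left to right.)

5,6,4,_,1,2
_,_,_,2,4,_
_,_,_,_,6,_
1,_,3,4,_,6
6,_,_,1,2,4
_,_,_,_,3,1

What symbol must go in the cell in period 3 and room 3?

Period 1, room 4: period 1 has {5, 1, 2, 6, 4} and room 4 has {1, 2, 4}, leaving only 3.
Period 2, room 1: period 2 has {2, 4} and room 1 has {5, 1, 6}, leaving only 3.
Period 2, room 6: period 2 has {2, 3, 4} and room 6 has {1, 2, 6, 4}, leaving only 5.
Period 2, room 2: period 2 has {5, 2, 3, 4} and room 2 has {6}, leaving only 1.
Period 2, room 3: period 2 has {5, 1, 2, 3, 4} and room 3 has {3, 4}, leaving only 6.
Period 3, room 4: period 3 has {6} and room 4 has {1, 2, 3, 4}, leaving only 5.
Period 3, room 6: period 3 has {5, 6} and room 6 has {5, 1, 2, 6, 4}, leaving only 3.
Period 4, room 5: period 4 has {1, 6, 3, 4} and room 5 has {1, 2, 6, 3, 4}, leaving only 5.
Period 4, room 2: period 4 has {5, 1, 6, 3, 4} and room 2 has {1, 6}, leaving only 2.
Period 3, room 2: period 3 has {5, 6, 3} and room 2 has {1, 2, 6}, leaving only 4.
Period 3, room 1: period 3 has {5, 6, 3, 4} and room 1 has {5, 1, 6, 3}, leaving only 2.
Period 3 already has {5, 2, 6, 3, 4} and room 3 already has {6, 3, 4}, so period 3, room 3 must be 1.

1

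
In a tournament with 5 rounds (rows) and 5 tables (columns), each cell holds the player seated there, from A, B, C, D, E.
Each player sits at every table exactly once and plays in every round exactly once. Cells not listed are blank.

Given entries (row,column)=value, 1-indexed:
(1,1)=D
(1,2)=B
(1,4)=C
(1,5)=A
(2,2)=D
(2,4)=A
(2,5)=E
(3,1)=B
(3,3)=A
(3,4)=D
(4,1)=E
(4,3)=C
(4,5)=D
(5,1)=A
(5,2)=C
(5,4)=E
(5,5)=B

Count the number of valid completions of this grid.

Round 1, table 3: eliminating its round and table leaves {E}.
Round 2, table 1: eliminating its round and table leaves {C}.
Round 2, table 3: eliminating its round and table leaves {B}.
Round 3, table 2: eliminating its round and table leaves {E}.
Round 3, table 5: eliminating its round and table leaves {C}.
Round 4, table 2: eliminating its round and table leaves {A}.
Round 4, table 4: eliminating its round and table leaves {B}.
Round 5, table 3: eliminating its round and table leaves {D}.
Only one assignment across all blanks avoids any round or table repeat, giving 1 completion.

1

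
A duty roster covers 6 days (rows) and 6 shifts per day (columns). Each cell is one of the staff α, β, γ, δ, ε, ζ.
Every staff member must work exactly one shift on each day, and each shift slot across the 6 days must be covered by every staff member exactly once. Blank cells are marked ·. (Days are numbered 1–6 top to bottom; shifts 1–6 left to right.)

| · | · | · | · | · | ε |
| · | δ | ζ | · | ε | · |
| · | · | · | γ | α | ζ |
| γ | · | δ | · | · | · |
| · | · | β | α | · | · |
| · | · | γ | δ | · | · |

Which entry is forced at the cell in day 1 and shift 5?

δ

Day 1, shift 3: day 1 has {ε} and shift 3 has {β, γ, δ, ζ}, leaving only α.
Day 2, shift 4: day 2 has {δ, ε, ζ} and shift 4 has {α, γ, δ}, leaving only β.
Day 1, shift 4: day 1 has {α, ε} and shift 4 has {α, β, γ, δ}, leaving only ζ.
Day 2, shift 1: day 2 has {β, δ, ε, ζ} and shift 1 has {γ}, leaving only α.
Day 2, shift 6: day 2 has {α, β, δ, ε, ζ} and shift 6 has {ε, ζ}, leaving only γ.
Day 3, shift 3: day 3 has {α, γ, ζ} and shift 3 has {α, β, γ, δ, ζ}, leaving only ε.
Day 3, shift 2: day 3 has {α, γ, ε, ζ} and shift 2 has {δ}, leaving only β.
Day 1, shift 2: day 1 has {α, ε, ζ} and shift 2 has {β, δ}, leaving only γ.
Day 3, shift 1: day 3 has {α, β, γ, ε, ζ} and shift 1 has {α, γ}, leaving only δ.
Day 1, shift 1: day 1 has {α, γ, ε, ζ} and shift 1 has {α, γ, δ}, leaving only β.
Day 1 already has {α, β, γ, ε, ζ} and shift 5 already has {α, ε}, so day 1, shift 5 must be δ.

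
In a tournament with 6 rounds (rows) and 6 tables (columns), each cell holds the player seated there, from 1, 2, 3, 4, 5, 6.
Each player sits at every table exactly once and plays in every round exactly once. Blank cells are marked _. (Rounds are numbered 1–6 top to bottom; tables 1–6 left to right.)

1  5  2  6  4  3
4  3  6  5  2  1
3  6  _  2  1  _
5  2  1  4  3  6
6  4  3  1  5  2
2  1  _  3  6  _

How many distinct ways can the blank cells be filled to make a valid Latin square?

2

Round 3, table 3: eliminating its round and table leaves {4, 5}.
Round 3, table 6: eliminating its round and table leaves {4, 5}.
Round 6, table 3: eliminating its round and table leaves {4, 5}.
Round 6, table 6: eliminating its round and table leaves {4, 5}.
Enumerating the assignments across these blanks that avoid any round or table repeat gives 2 completions.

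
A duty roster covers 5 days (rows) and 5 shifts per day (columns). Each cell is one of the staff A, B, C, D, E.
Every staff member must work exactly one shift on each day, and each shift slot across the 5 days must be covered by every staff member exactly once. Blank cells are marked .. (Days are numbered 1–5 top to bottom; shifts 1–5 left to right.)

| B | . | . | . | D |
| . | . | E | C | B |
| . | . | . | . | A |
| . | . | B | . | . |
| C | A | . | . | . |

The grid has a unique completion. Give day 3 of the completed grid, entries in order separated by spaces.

E B C D A

Day 2, shift 2: day 2 has {B, C, E} and shift 2 has {A}, leaving only D.
Day 2, shift 1: day 2 has {B, C, D, E} and shift 1 has {B, C}, leaving only A.
Day 5, shift 3: day 5 has {A, C} and shift 3 has {B, E}, leaving only D.
Day 3, shift 3: day 3 has {A} and shift 3 has {B, D, E}, leaving only C.
Day 1, shift 3: day 1 has {B, D} and shift 3 has {B, C, D, E}, leaving only A.
Day 1, shift 4: day 1 has {A, B, D} and shift 4 has {C}, leaving only E.
Day 1, shift 2: day 1 has {A, B, D, E} and shift 2 has {A, D}, leaving only C.
Day 4, shift 2: day 4 has {B} and shift 2 has {A, C, D}, leaving only E.
Day 3, shift 2: day 3 has {A, C} and shift 2 has {A, C, D, E}, leaving only B.
Day 3, shift 4: day 3 has {A, B, C} and shift 4 has {C, E}, leaving only D.
Day 3, shift 1: day 3 has {A, B, C, D} and shift 1 has {A, B, C}, leaving only E.
So day 3 reads: E B C D A.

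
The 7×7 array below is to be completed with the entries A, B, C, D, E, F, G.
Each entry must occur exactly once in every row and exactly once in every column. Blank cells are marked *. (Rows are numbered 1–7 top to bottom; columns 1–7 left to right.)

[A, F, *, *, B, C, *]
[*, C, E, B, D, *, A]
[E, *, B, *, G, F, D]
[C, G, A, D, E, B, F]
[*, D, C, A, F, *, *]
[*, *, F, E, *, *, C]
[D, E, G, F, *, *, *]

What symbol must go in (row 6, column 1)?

Row 1, column 3: row 1 has {A, B, C, F} and column 3 has {A, B, C, E, F, G}, leaving only D.
Row 1, column 4: row 1 has {A, B, C, D, F} and column 4 has {A, B, D, E, F}, leaving only G.
Row 1, column 7: row 1 has {A, B, C, D, F, G} and column 7 has {A, C, D, F}, leaving only E.
Row 2, column 6: row 2 has {A, B, C, D, E} and column 6 has {B, C, F}, leaving only G.
Row 2, column 1: row 2 has {A, B, C, D, E, G} and column 1 has {A, C, D, E}, leaving only F.
Row 3, column 2: row 3 has {B, D, E, F, G} and column 2 has {C, D, E, F, G}, leaving only A.
Row 3, column 4: row 3 has {A, B, D, E, F, G} and column 4 has {A, B, D, E, F, G}, leaving only C.
Row 5, column 6: row 5 has {A, C, D, F} and column 6 has {B, C, F, G}, leaving only E.
Row 6, column 2: row 6 has {C, E, F} and column 2 has {A, C, D, E, F, G}, leaving only B.
Row 6 already has {B, C, E, F} and column 1 already has {A, C, D, E, F}, so row 6, column 1 must be G.

G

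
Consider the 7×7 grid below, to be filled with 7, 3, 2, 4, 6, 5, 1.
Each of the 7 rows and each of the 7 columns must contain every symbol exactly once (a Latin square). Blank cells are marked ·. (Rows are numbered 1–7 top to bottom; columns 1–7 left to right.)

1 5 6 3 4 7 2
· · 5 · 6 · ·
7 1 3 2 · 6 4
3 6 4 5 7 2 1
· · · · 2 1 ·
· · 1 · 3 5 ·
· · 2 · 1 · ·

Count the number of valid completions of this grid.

8

Row 2, column 1: eliminating its row and column leaves {2, 4}.
Row 2, column 2: eliminating its row and column leaves {7, 3, 2, 4}.
Row 2, column 4: eliminating its row and column leaves {7, 4, 1}.
Row 2, column 6: eliminating its row and column leaves {3, 4}.
Row 2, column 7: eliminating its row and column leaves {7, 3}.
Row 3, column 5: eliminating its row and column leaves {5}.
Row 5, column 1: eliminating its row and column leaves {4, 6, 5}.
Row 5, column 2: eliminating its row and column leaves {7, 3, 4}.
Row 5, column 3: eliminating its row and column leaves {7}.
Row 5, column 4: eliminating its row and column leaves {7, 4, 6}.
Row 5, column 7: eliminating its row and column leaves {7, 3, 6, 5}.
Row 6, column 1: eliminating its row and column leaves {2, 4, 6}.
Row 6, column 2: eliminating its row and column leaves {7, 2, 4}.
Row 6, column 4: eliminating its row and column leaves {7, 4, 6}.
Row 6, column 7: eliminating its row and column leaves {7, 6}.
Row 7, column 1: eliminating its row and column leaves {4, 6, 5}.
Row 7, column 2: eliminating its row and column leaves {7, 3, 4}.
Row 7, column 4: eliminating its row and column leaves {7, 4, 6}.
Row 7, column 6: eliminating its row and column leaves {3, 4}.
Row 7, column 7: eliminating its row and column leaves {7, 3, 6, 5}.
Enumerating the assignments across these blanks that avoid any row or column repeat gives 8 completions.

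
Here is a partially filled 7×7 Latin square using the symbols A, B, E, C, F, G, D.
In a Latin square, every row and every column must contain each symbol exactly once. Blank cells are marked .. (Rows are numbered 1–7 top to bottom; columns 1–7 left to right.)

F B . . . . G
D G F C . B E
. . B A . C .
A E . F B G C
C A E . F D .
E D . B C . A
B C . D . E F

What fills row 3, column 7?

D

Row 3 already has {A, B, C} and column 7 already has {A, E, C, F, G}, so row 3, column 7 must be D.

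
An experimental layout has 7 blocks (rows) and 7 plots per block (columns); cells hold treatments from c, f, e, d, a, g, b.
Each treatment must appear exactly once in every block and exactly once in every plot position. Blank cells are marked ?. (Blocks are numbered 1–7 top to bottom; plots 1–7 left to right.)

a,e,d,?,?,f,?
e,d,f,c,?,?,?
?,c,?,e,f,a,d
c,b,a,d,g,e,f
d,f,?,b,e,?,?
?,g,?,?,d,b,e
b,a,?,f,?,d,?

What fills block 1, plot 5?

b

Block 1, plot 4: block 1 has {f, e, d, a} and plot 4 has {c, f, e, d, b}, leaving only g.
Block 2, plot 6: block 2 has {c, f, e, d} and plot 6 has {f, e, d, a, b}, leaving only g.
Block 3, plot 1: block 3 has {c, f, e, d, a} and plot 1 has {c, e, d, a, b}, leaving only g.
Block 3, plot 3: block 3 has {c, f, e, d, a, g} and plot 3 has {f, d, a}, leaving only b.
Block 5, plot 6: block 5 has {f, e, d, b} and plot 6 has {f, e, d, a, g, b}, leaving only c.
Block 5, plot 3: block 5 has {c, f, e, d, b} and plot 3 has {f, d, a, b}, leaving only g.
Block 5, plot 7: block 5 has {c, f, e, d, g, b} and plot 7 has {f, e, d}, leaving only a.
Block 2, plot 7: block 2 has {c, f, e, d, g} and plot 7 has {f, e, d, a}, leaving only b.
Block 1, plot 7: block 1 has {f, e, d, a, g} and plot 7 has {f, e, d, a, b}, leaving only c.
Block 1 already has {c, f, e, d, a, g} and plot 5 already has {f, e, d, g}, so block 1, plot 5 must be b.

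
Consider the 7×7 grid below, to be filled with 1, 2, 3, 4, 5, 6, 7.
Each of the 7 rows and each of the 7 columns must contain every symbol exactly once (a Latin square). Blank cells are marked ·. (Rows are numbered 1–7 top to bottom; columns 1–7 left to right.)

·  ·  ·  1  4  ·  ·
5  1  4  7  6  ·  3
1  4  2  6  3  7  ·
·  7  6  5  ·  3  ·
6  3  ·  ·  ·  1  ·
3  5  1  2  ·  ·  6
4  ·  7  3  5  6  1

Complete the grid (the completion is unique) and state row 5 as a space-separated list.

Row 5, column 3: row 5 has {1, 3, 6} and column 3 has {1, 2, 4, 6, 7}, leaving only 5.
Row 5, column 4: row 5 has {1, 3, 5, 6} and column 4 has {1, 2, 3, 5, 6, 7}, leaving only 4.
Row 1, column 3: row 1 has {1, 4} and column 3 has {1, 2, 4, 5, 6, 7}, leaving only 3.
Row 2, column 6: row 2 has {1, 3, 4, 5, 6, 7} and column 6 has {1, 3, 6, 7}, leaving only 2.
Row 1, column 6: row 1 has {1, 3, 4} and column 6 has {1, 2, 3, 6, 7}, leaving only 5.
Row 3, column 7: row 3 has {1, 2, 3, 4, 6, 7} and column 7 has {1, 3, 6}, leaving only 5.
Row 4, column 1: row 4 has {3, 5, 6, 7} and column 1 has {1, 3, 4, 5, 6}, leaving only 2.
Row 1, column 1: row 1 has {1, 3, 4, 5} and column 1 has {1, 2, 3, 4, 5, 6}, leaving only 7.
Row 1, column 7: row 1 has {1, 3, 4, 5, 7} and column 7 has {1, 3, 5, 6}, leaving only 2.
Row 5, column 7: row 5 has {1, 3, 4, 5, 6} and column 7 has {1, 2, 3, 5, 6}, leaving only 7.
Row 5, column 5: row 5 has {1, 3, 4, 5, 6, 7} and column 5 has {3, 4, 5, 6}, leaving only 2.
So row 5 reads: 6 3 5 4 2 1 7.

6 3 5 4 2 1 7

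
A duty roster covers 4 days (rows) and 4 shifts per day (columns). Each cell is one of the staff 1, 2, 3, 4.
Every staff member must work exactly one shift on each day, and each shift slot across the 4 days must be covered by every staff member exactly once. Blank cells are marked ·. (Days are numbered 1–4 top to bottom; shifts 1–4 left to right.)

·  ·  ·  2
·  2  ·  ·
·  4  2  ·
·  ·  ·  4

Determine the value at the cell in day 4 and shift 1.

Day 4, shift 1 is narrowed to {1, 2, 3}.
If it were 1, then day 2, shift 1 would be left with no valid symbol.
If it were 3, then day 2, shift 1 would be left with no valid symbol.
So day 4, shift 1 must be 2.

2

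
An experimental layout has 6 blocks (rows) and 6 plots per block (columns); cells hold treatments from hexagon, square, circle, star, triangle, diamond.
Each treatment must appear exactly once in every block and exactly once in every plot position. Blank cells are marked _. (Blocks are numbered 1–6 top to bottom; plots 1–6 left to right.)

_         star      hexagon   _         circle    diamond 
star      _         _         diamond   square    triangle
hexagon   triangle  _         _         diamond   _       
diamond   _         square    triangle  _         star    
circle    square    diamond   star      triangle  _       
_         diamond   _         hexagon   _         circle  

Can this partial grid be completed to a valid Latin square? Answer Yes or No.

Yes

No block or plot among the givens repeats a symbol, and propagating forced cells runs into no contradiction.
One valid completion exists (for instance, triangle star hexagon square circle diamond / star hexagon circle diamond square triangle / hexagon triangle star circle diamond square / diamond circle square triangle hexagon star / circle square diamond star triangle hexagon / square diamond triangle hexagon star circle).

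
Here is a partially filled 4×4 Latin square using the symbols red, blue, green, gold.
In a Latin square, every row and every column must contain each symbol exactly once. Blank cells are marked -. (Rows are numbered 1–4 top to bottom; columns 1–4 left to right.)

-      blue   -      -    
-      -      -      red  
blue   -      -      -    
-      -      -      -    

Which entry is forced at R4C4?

blue

Row 4, column 4 is narrowed to {blue, green, gold}.
If it were green, then row 3, column 4 would be left with no valid symbol.
If it were gold, then row 3, column 4 would be left with no valid symbol.
So row 4, column 4 must be blue.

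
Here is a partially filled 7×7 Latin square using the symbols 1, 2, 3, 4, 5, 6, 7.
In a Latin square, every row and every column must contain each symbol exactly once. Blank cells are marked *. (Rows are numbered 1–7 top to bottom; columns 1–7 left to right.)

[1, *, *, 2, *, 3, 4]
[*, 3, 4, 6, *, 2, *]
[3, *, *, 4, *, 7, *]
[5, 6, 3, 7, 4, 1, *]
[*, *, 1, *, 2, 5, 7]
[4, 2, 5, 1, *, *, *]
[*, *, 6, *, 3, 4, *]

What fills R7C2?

Row 1, column 3: row 1 has {1, 2, 3, 4} and column 3 has {1, 3, 4, 5, 6}, leaving only 7.
Row 1, column 2: row 1 has {1, 2, 3, 4, 7} and column 2 has {2, 3, 6}, leaving only 5.
Row 1, column 5: row 1 has {1, 2, 3, 4, 5, 7} and column 5 has {2, 3, 4}, leaving only 6.
Row 2, column 1: row 2 has {2, 3, 4, 6} and column 1 has {1, 3, 4, 5}, leaving only 7.
Row 3, column 2: row 3 has {3, 4, 7} and column 2 has {2, 3, 5, 6}, leaving only 1.
Row 7 already has {3, 4, 6} and column 2 already has {1, 2, 3, 5, 6}, so row 7, column 2 must be 7.

7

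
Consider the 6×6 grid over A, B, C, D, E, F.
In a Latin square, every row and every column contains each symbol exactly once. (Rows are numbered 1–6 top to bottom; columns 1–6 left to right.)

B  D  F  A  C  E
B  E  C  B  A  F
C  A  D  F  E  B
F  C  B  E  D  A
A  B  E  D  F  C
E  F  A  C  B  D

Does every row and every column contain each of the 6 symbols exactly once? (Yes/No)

No

Row 2 contains B twice (at columns 1 and 4), so it is not a permutation.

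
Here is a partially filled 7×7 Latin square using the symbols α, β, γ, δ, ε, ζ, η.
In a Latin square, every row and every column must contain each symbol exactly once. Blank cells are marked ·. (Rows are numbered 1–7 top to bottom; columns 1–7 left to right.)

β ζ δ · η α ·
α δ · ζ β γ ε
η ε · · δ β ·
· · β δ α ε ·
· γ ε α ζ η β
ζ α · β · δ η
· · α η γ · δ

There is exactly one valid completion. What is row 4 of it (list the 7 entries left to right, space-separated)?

γ η β δ α ε ζ

Row 4, column 1: row 4 has {α, β, δ, ε} and column 1 has {α, β, ζ, η}, leaving only γ.
Row 4, column 2: row 4 has {α, β, γ, δ, ε} and column 2 has {α, γ, δ, ε, ζ}, leaving only η.
Row 4, column 7: row 4 has {α, β, γ, δ, ε, η} and column 7 has {β, δ, ε, η}, leaving only ζ.
So row 4 reads: γ η β δ α ε ζ.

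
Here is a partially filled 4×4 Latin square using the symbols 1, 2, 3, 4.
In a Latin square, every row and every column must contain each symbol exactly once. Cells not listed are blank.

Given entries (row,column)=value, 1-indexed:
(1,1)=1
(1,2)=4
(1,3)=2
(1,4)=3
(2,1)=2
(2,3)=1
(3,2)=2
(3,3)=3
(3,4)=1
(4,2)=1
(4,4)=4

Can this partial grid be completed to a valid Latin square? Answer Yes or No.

Row 2, column 4: row 2 together with column 4 already contain {1, 2, 3, 4} — every symbol — so nothing can go there. The grid has no valid completion.

No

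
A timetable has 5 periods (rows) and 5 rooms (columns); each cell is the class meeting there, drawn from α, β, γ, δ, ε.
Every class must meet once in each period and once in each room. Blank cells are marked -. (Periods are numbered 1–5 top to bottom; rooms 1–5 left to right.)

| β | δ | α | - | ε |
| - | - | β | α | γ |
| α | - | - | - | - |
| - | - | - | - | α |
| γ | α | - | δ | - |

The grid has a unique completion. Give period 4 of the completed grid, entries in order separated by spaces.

Period 1, room 4: period 1 has {α, β, δ, ε} and room 4 has {α, δ}, leaving only γ.
Period 2, room 2: period 2 has {α, β, γ} and room 2 has {α, δ}, leaving only ε.
Period 2, room 1: period 2 has {α, β, γ, ε} and room 1 has {α, β, γ}, leaving only δ.
Period 4, room 1: period 4 has {α} and room 1 has {α, β, γ, δ}, leaving only ε.
Period 4, room 4: period 4 has {α, ε} and room 4 has {α, γ, δ}, leaving only β.
Period 4, room 2: period 4 has {α, β, ε} and room 2 has {α, δ, ε}, leaving only γ.
Period 4, room 3: period 4 has {α, β, γ, ε} and room 3 has {α, β}, leaving only δ.
So period 4 reads: ε γ δ β α.

ε γ δ β α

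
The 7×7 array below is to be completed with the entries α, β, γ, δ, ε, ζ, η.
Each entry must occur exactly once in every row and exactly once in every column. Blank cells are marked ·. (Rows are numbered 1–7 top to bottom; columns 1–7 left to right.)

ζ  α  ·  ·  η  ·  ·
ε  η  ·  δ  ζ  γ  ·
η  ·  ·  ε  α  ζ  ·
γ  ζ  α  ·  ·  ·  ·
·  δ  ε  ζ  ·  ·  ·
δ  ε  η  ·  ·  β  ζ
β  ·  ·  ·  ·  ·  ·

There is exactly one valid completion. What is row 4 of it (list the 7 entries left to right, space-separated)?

Row 2, column 3: row 2 has {γ, δ, ε, ζ, η} and column 3 has {α, ε, η}, leaving only β.
Row 2, column 7: row 2 has {β, γ, δ, ε, ζ, η} and column 7 has {ζ}, leaving only α.
Row 5, column 1: row 5 has {δ, ε, ζ} and column 1 has {β, γ, δ, ε, ζ, η}, leaving only α.
Row 5, column 6: row 5 has {α, δ, ε, ζ} and column 6 has {β, γ, ζ}, leaving only η.
Row 6, column 5: row 6 has {β, δ, ε, ζ, η} and column 5 has {α, ζ, η}, leaving only γ.
Row 5, column 5: row 5 has {α, δ, ε, ζ, η} and column 5 has {α, γ, ζ, η}, leaving only β.
Row 5, column 7: row 5 has {α, β, δ, ε, ζ, η} and column 7 has {α, ζ}, leaving only γ.
Row 6, column 4: row 6 has {β, γ, δ, ε, ζ, η} and column 4 has {δ, ε, ζ}, leaving only α.
Row 7, column 2: row 7 has {β} and column 2 has {α, δ, ε, ζ, η}, leaving only γ.
Row 3, column 2: row 3 has {α, ε, ζ, η} and column 2 has {α, γ, δ, ε, ζ, η}, leaving only β.
Row 3, column 7: row 3 has {α, β, ε, ζ, η} and column 7 has {α, γ, ζ}, leaving only δ.
Row 3, column 3: row 3 has {α, β, δ, ε, ζ, η} and column 3 has {α, β, ε, η}, leaving only γ.
Row 1, column 3: row 1 has {α, ζ, η} and column 3 has {α, β, γ, ε, η}, leaving only δ.
Row 1, column 6: row 1 has {α, δ, ζ, η} and column 6 has {β, γ, ζ, η}, leaving only ε.
Row 4, column 6: row 4 has {α, γ, ζ} and column 6 has {β, γ, ε, ζ, η}, leaving only δ.
Row 4, column 5: row 4 has {α, γ, δ, ζ} and column 5 has {α, β, γ, ζ, η}, leaving only ε.
Row 1, column 7: row 1 has {α, δ, ε, ζ, η} and column 7 has {α, γ, δ, ζ}, leaving only β.
Row 4, column 7: row 4 has {α, γ, δ, ε, ζ} and column 7 has {α, β, γ, δ, ζ}, leaving only η.
Row 4, column 4: row 4 has {α, γ, δ, ε, ζ, η} and column 4 has {α, δ, ε, ζ}, leaving only β.
So row 4 reads: γ ζ α β ε δ η.

γ ζ α β ε δ η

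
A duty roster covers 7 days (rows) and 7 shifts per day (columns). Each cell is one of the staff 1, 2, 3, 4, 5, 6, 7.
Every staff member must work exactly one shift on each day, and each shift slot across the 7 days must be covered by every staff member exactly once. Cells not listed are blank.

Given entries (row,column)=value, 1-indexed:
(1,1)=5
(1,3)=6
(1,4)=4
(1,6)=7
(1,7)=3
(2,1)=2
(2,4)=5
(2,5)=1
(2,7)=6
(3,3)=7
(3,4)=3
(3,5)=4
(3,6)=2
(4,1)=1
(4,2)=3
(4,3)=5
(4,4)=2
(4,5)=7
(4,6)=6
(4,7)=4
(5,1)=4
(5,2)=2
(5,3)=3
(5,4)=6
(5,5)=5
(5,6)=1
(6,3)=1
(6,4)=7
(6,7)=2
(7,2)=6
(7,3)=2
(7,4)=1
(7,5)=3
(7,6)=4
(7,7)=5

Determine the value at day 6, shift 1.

3

Day 1, shift 2: day 1 has {3, 4, 5, 6, 7} and shift 2 has {2, 3, 6}, leaving only 1.
Day 1, shift 5: day 1 has {1, 3, 4, 5, 6, 7} and shift 5 has {1, 3, 4, 5, 7}, leaving only 2.
Day 2, shift 3: day 2 has {1, 2, 5, 6} and shift 3 has {1, 2, 3, 5, 6, 7}, leaving only 4.
Day 2, shift 2: day 2 has {1, 2, 4, 5, 6} and shift 2 has {1, 2, 3, 6}, leaving only 7.
Day 2, shift 6: day 2 has {1, 2, 4, 5, 6, 7} and shift 6 has {1, 2, 4, 6, 7}, leaving only 3.
Day 3, shift 1: day 3 has {2, 3, 4, 7} and shift 1 has {1, 2, 4, 5}, leaving only 6.
Day 6 already has {1, 2, 7} and shift 1 already has {1, 2, 4, 5, 6}, so day 6, shift 1 must be 3.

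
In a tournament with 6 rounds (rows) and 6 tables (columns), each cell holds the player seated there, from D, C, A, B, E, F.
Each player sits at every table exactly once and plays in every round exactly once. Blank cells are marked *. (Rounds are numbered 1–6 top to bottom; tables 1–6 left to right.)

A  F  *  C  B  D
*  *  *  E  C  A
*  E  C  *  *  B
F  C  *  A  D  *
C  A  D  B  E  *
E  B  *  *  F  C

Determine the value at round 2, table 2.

Round 2 already has {C, A, E} and table 2 already has {C, A, B, E, F}, so round 2, table 2 must be D.

D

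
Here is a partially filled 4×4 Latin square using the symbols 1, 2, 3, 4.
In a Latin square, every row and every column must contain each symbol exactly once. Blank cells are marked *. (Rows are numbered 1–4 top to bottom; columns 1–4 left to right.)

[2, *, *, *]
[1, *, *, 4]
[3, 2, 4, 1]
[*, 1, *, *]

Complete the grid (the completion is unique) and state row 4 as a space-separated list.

4 1 3 2

Row 4, column 1: row 4 has {1} and column 1 has {1, 2, 3}, leaving only 4.
Row 1, column 4: row 1 has {2} and column 4 has {1, 4}, leaving only 3.
Row 4, column 4: row 4 has {1, 4} and column 4 has {1, 3, 4}, leaving only 2.
Row 4, column 3: row 4 has {1, 2, 4} and column 3 has {4}, leaving only 3.
So row 4 reads: 4 1 3 2.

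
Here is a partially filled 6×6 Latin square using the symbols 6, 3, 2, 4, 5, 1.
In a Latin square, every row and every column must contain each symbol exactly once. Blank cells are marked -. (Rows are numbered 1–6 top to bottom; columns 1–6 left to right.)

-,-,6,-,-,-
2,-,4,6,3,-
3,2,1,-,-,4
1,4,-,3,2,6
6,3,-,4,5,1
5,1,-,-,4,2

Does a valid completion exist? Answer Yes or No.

No

Row 6, column 4: row 6 together with column 4 already contain {6, 3, 2, 4, 5, 1} — every symbol — so nothing can go there. The grid has no valid completion.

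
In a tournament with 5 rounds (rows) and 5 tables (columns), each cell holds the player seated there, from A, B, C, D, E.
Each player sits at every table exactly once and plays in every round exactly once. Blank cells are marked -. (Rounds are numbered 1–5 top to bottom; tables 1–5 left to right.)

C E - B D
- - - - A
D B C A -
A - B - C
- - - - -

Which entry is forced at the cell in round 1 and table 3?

A

Round 1 already has {B, C, D, E} and table 3 already has {B, C}, so round 1, table 3 must be A.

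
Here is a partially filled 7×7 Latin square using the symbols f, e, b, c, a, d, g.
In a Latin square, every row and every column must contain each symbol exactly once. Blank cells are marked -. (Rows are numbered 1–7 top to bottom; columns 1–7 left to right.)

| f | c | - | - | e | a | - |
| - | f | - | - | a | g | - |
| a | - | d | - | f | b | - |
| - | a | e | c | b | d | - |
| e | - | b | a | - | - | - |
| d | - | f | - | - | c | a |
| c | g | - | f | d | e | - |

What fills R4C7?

Row 1, column 3: row 1 has {f, e, c, a} and column 3 has {f, e, b, d}, leaving only g.
Row 2, column 1: row 2 has {f, a, g} and column 1 has {f, e, c, a, d}, leaving only b.
Row 2, column 3: row 2 has {f, b, a, g} and column 3 has {f, e, b, d, g}, leaving only c.
Row 3, column 2: row 3 has {f, b, a, d} and column 2 has {f, c, a, g}, leaving only e.
Row 3, column 4: row 3 has {f, e, b, a, d} and column 4 has {f, c, a}, leaving only g.
Row 3, column 7: row 3 has {f, e, b, a, d, g} and column 7 has {a}, leaving only c.
Row 4, column 1: row 4 has {e, b, c, a, d} and column 1 has {f, e, b, c, a, d}, leaving only g.
Row 4 already has {e, b, c, a, d, g} and column 7 already has {c, a}, so row 4, column 7 must be f.

f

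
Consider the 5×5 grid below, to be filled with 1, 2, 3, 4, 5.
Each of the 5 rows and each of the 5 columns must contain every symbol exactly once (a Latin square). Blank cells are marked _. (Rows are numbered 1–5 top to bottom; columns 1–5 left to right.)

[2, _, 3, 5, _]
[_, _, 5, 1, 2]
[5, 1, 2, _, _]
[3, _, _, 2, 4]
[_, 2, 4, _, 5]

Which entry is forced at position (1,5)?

1

Row 1 already has {2, 3, 5} and column 5 already has {2, 4, 5}, so row 1, column 5 must be 1.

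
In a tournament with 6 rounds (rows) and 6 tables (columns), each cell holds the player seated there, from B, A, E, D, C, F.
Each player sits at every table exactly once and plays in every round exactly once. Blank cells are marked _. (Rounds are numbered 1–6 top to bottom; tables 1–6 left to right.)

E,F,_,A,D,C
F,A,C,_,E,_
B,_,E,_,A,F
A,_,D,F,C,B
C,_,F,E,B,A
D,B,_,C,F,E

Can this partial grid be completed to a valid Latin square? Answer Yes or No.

Yes

No round or table among the givens repeats a symbol, and propagating forced cells runs into no contradiction.
One valid completion exists (for instance, E F B A D C / F A C B E D / B C E D A F / A E D F C B / C D F E B A / D B A C F E).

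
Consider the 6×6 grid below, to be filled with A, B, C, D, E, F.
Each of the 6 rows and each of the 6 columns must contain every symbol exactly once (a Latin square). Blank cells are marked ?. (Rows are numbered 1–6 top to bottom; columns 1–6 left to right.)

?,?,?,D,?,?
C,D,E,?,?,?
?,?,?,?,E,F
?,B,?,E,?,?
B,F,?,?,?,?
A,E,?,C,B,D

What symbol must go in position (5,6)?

Row 3, column 1: row 3 has {E, F} and column 1 has {A, B, C}, leaving only D.
Row 4, column 1: row 4 has {B, E} and column 1 has {A, B, C, D}, leaving only F.
Row 1, column 1: row 1 has {D} and column 1 has {A, B, C, D, F}, leaving only E.
Row 5, column 4: row 5 has {B, F} and column 4 has {C, D, E}, leaving only A.
Row 3, column 4: row 3 has {D, E, F} and column 4 has {A, C, D, E}, leaving only B.
Row 2, column 4: row 2 has {C, D, E} and column 4 has {A, B, C, D, E}, leaving only F.
Row 2, column 5: row 2 has {C, D, E, F} and column 5 has {B, E}, leaving only A.
Row 2, column 6: row 2 has {A, C, D, E, F} and column 6 has {D, F}, leaving only B.
Row 6, column 3: row 6 has {A, B, C, D, E} and column 3 has {E}, leaving only F.
Row 5, column 6 is narrowed to {C, E}.
If it were C, then row 4, column 6 would be left with no valid symbol.
So row 5, column 6 must be E.

E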